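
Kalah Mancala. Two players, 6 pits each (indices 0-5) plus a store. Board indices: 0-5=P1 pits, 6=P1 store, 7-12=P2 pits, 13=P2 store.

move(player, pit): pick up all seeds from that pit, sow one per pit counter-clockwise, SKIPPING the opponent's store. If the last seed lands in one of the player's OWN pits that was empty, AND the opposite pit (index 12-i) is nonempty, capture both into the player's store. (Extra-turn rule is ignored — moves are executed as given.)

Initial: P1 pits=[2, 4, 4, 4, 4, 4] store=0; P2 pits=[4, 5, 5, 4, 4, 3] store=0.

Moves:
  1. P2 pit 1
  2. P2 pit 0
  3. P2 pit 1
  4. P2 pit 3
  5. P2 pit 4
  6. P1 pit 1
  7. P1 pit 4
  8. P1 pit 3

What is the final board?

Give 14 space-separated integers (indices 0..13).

Move 1: P2 pit1 -> P1=[2,4,4,4,4,4](0) P2=[4,0,6,5,5,4](1)
Move 2: P2 pit0 -> P1=[2,4,4,4,4,4](0) P2=[0,1,7,6,6,4](1)
Move 3: P2 pit1 -> P1=[2,4,4,4,4,4](0) P2=[0,0,8,6,6,4](1)
Move 4: P2 pit3 -> P1=[3,5,5,4,4,4](0) P2=[0,0,8,0,7,5](2)
Move 5: P2 pit4 -> P1=[4,6,6,5,5,4](0) P2=[0,0,8,0,0,6](3)
Move 6: P1 pit1 -> P1=[4,0,7,6,6,5](1) P2=[1,0,8,0,0,6](3)
Move 7: P1 pit4 -> P1=[4,0,7,6,0,6](2) P2=[2,1,9,1,0,6](3)
Move 8: P1 pit3 -> P1=[4,0,7,0,1,7](3) P2=[3,2,10,1,0,6](3)

Answer: 4 0 7 0 1 7 3 3 2 10 1 0 6 3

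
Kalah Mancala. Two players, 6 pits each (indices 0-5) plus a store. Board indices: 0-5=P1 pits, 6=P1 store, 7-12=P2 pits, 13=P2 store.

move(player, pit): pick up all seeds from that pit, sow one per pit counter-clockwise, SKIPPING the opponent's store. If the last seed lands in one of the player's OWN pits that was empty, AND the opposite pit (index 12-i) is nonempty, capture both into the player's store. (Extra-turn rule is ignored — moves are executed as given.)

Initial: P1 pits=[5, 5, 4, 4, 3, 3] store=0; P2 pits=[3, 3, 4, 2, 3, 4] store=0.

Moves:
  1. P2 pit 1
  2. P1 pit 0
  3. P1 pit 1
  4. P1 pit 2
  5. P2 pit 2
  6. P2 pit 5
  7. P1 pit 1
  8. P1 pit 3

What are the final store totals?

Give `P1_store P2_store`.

Move 1: P2 pit1 -> P1=[5,5,4,4,3,3](0) P2=[3,0,5,3,4,4](0)
Move 2: P1 pit0 -> P1=[0,6,5,5,4,4](0) P2=[3,0,5,3,4,4](0)
Move 3: P1 pit1 -> P1=[0,0,6,6,5,5](1) P2=[4,0,5,3,4,4](0)
Move 4: P1 pit2 -> P1=[0,0,0,7,6,6](2) P2=[5,1,5,3,4,4](0)
Move 5: P2 pit2 -> P1=[1,0,0,7,6,6](2) P2=[5,1,0,4,5,5](1)
Move 6: P2 pit5 -> P1=[2,1,1,8,6,6](2) P2=[5,1,0,4,5,0](2)
Move 7: P1 pit1 -> P1=[2,0,2,8,6,6](2) P2=[5,1,0,4,5,0](2)
Move 8: P1 pit3 -> P1=[2,0,2,0,7,7](3) P2=[6,2,1,5,6,0](2)

Answer: 3 2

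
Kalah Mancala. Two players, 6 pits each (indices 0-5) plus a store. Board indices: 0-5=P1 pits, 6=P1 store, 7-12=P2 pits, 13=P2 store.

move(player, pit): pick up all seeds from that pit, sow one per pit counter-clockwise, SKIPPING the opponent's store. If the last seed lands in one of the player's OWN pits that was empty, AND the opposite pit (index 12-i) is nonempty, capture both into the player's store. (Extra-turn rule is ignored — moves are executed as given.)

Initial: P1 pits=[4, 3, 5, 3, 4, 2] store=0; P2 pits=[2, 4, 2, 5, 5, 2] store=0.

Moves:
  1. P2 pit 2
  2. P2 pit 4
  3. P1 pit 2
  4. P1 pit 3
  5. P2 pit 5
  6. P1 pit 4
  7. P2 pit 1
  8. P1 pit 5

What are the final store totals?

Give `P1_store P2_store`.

Answer: 4 3

Derivation:
Move 1: P2 pit2 -> P1=[4,3,5,3,4,2](0) P2=[2,4,0,6,6,2](0)
Move 2: P2 pit4 -> P1=[5,4,6,4,4,2](0) P2=[2,4,0,6,0,3](1)
Move 3: P1 pit2 -> P1=[5,4,0,5,5,3](1) P2=[3,5,0,6,0,3](1)
Move 4: P1 pit3 -> P1=[5,4,0,0,6,4](2) P2=[4,6,0,6,0,3](1)
Move 5: P2 pit5 -> P1=[6,5,0,0,6,4](2) P2=[4,6,0,6,0,0](2)
Move 6: P1 pit4 -> P1=[6,5,0,0,0,5](3) P2=[5,7,1,7,0,0](2)
Move 7: P2 pit1 -> P1=[7,6,0,0,0,5](3) P2=[5,0,2,8,1,1](3)
Move 8: P1 pit5 -> P1=[7,6,0,0,0,0](4) P2=[6,1,3,9,1,1](3)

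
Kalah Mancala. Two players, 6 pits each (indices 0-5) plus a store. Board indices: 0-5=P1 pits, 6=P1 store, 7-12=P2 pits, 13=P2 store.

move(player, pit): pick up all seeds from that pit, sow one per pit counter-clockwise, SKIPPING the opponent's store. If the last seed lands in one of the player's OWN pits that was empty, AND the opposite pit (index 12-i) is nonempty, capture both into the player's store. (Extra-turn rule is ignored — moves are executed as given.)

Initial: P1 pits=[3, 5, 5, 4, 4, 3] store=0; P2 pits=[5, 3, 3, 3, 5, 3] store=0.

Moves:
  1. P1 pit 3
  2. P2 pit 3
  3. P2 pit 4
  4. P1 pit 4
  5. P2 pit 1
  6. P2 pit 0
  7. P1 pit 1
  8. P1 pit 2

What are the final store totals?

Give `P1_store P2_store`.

Answer: 4 3

Derivation:
Move 1: P1 pit3 -> P1=[3,5,5,0,5,4](1) P2=[6,3,3,3,5,3](0)
Move 2: P2 pit3 -> P1=[3,5,5,0,5,4](1) P2=[6,3,3,0,6,4](1)
Move 3: P2 pit4 -> P1=[4,6,6,1,5,4](1) P2=[6,3,3,0,0,5](2)
Move 4: P1 pit4 -> P1=[4,6,6,1,0,5](2) P2=[7,4,4,0,0,5](2)
Move 5: P2 pit1 -> P1=[4,6,6,1,0,5](2) P2=[7,0,5,1,1,6](2)
Move 6: P2 pit0 -> P1=[5,6,6,1,0,5](2) P2=[0,1,6,2,2,7](3)
Move 7: P1 pit1 -> P1=[5,0,7,2,1,6](3) P2=[1,1,6,2,2,7](3)
Move 8: P1 pit2 -> P1=[5,0,0,3,2,7](4) P2=[2,2,7,2,2,7](3)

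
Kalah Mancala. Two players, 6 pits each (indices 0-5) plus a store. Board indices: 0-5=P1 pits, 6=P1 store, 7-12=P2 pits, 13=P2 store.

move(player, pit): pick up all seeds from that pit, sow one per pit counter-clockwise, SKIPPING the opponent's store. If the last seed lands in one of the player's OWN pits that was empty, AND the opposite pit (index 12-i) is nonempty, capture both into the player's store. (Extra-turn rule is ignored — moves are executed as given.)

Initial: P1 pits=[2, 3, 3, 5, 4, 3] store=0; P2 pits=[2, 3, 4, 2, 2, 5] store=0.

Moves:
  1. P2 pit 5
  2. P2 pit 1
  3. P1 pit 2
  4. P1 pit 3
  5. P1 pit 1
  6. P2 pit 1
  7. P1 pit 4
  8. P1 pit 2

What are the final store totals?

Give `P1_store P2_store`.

Answer: 3 1

Derivation:
Move 1: P2 pit5 -> P1=[3,4,4,6,4,3](0) P2=[2,3,4,2,2,0](1)
Move 2: P2 pit1 -> P1=[3,4,4,6,4,3](0) P2=[2,0,5,3,3,0](1)
Move 3: P1 pit2 -> P1=[3,4,0,7,5,4](1) P2=[2,0,5,3,3,0](1)
Move 4: P1 pit3 -> P1=[3,4,0,0,6,5](2) P2=[3,1,6,4,3,0](1)
Move 5: P1 pit1 -> P1=[3,0,1,1,7,6](2) P2=[3,1,6,4,3,0](1)
Move 6: P2 pit1 -> P1=[3,0,1,1,7,6](2) P2=[3,0,7,4,3,0](1)
Move 7: P1 pit4 -> P1=[3,0,1,1,0,7](3) P2=[4,1,8,5,4,0](1)
Move 8: P1 pit2 -> P1=[3,0,0,2,0,7](3) P2=[4,1,8,5,4,0](1)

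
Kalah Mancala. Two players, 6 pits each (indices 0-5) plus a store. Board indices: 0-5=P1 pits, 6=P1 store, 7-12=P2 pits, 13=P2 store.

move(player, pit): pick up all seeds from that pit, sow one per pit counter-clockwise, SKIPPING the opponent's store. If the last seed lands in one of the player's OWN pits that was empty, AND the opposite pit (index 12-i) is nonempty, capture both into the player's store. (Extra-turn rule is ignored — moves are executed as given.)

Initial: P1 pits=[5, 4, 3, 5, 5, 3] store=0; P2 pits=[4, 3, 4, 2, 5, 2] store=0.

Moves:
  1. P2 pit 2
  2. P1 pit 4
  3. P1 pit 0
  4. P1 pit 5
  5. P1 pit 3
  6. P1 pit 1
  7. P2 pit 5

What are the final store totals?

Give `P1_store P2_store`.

Answer: 4 2

Derivation:
Move 1: P2 pit2 -> P1=[5,4,3,5,5,3](0) P2=[4,3,0,3,6,3](1)
Move 2: P1 pit4 -> P1=[5,4,3,5,0,4](1) P2=[5,4,1,3,6,3](1)
Move 3: P1 pit0 -> P1=[0,5,4,6,1,5](1) P2=[5,4,1,3,6,3](1)
Move 4: P1 pit5 -> P1=[0,5,4,6,1,0](2) P2=[6,5,2,4,6,3](1)
Move 5: P1 pit3 -> P1=[0,5,4,0,2,1](3) P2=[7,6,3,4,6,3](1)
Move 6: P1 pit1 -> P1=[0,0,5,1,3,2](4) P2=[7,6,3,4,6,3](1)
Move 7: P2 pit5 -> P1=[1,1,5,1,3,2](4) P2=[7,6,3,4,6,0](2)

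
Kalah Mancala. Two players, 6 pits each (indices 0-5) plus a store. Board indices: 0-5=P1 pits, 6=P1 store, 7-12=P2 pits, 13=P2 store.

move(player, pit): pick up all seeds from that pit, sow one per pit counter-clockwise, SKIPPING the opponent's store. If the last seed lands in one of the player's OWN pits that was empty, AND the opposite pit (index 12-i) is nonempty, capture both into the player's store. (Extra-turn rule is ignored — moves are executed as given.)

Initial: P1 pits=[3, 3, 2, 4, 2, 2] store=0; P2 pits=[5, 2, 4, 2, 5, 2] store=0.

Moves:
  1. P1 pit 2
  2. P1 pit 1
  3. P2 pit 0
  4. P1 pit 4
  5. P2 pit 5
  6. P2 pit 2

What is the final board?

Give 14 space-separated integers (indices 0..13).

Answer: 5 1 1 6 0 3 1 1 4 0 4 7 1 2

Derivation:
Move 1: P1 pit2 -> P1=[3,3,0,5,3,2](0) P2=[5,2,4,2,5,2](0)
Move 2: P1 pit1 -> P1=[3,0,1,6,4,2](0) P2=[5,2,4,2,5,2](0)
Move 3: P2 pit0 -> P1=[3,0,1,6,4,2](0) P2=[0,3,5,3,6,3](0)
Move 4: P1 pit4 -> P1=[3,0,1,6,0,3](1) P2=[1,4,5,3,6,3](0)
Move 5: P2 pit5 -> P1=[4,1,1,6,0,3](1) P2=[1,4,5,3,6,0](1)
Move 6: P2 pit2 -> P1=[5,1,1,6,0,3](1) P2=[1,4,0,4,7,1](2)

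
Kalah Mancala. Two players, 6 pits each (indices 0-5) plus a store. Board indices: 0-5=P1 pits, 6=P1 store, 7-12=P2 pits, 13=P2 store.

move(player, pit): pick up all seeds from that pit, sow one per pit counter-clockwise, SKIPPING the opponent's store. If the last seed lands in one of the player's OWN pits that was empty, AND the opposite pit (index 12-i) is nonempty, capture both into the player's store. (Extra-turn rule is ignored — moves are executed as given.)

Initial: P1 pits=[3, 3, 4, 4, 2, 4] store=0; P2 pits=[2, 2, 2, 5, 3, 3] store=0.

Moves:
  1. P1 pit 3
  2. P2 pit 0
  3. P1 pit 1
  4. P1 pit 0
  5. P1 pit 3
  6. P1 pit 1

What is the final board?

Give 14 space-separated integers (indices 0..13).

Move 1: P1 pit3 -> P1=[3,3,4,0,3,5](1) P2=[3,2,2,5,3,3](0)
Move 2: P2 pit0 -> P1=[3,3,4,0,3,5](1) P2=[0,3,3,6,3,3](0)
Move 3: P1 pit1 -> P1=[3,0,5,1,4,5](1) P2=[0,3,3,6,3,3](0)
Move 4: P1 pit0 -> P1=[0,1,6,2,4,5](1) P2=[0,3,3,6,3,3](0)
Move 5: P1 pit3 -> P1=[0,1,6,0,5,6](1) P2=[0,3,3,6,3,3](0)
Move 6: P1 pit1 -> P1=[0,0,7,0,5,6](1) P2=[0,3,3,6,3,3](0)

Answer: 0 0 7 0 5 6 1 0 3 3 6 3 3 0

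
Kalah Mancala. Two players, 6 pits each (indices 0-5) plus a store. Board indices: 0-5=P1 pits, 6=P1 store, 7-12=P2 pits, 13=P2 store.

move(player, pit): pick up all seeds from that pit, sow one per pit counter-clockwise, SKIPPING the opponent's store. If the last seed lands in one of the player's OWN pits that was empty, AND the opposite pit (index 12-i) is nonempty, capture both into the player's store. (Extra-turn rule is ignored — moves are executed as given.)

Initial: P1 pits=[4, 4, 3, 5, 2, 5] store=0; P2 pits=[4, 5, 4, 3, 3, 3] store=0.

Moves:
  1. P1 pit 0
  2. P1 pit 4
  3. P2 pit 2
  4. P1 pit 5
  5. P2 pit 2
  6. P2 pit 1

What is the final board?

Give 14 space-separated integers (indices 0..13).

Answer: 1 5 4 6 0 0 2 6 0 1 7 6 5 2

Derivation:
Move 1: P1 pit0 -> P1=[0,5,4,6,3,5](0) P2=[4,5,4,3,3,3](0)
Move 2: P1 pit4 -> P1=[0,5,4,6,0,6](1) P2=[5,5,4,3,3,3](0)
Move 3: P2 pit2 -> P1=[0,5,4,6,0,6](1) P2=[5,5,0,4,4,4](1)
Move 4: P1 pit5 -> P1=[0,5,4,6,0,0](2) P2=[6,6,1,5,5,4](1)
Move 5: P2 pit2 -> P1=[0,5,4,6,0,0](2) P2=[6,6,0,6,5,4](1)
Move 6: P2 pit1 -> P1=[1,5,4,6,0,0](2) P2=[6,0,1,7,6,5](2)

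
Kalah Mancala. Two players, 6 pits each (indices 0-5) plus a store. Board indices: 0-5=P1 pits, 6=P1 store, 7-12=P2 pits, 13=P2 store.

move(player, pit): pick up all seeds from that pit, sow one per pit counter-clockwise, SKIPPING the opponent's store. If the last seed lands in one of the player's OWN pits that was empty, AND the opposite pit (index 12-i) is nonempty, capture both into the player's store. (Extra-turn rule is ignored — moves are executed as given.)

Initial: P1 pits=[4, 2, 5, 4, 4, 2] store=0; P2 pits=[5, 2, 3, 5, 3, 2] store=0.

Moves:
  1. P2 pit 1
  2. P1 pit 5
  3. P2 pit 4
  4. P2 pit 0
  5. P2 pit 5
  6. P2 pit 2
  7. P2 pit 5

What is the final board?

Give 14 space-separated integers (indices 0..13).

Answer: 7 3 6 4 4 0 1 0 1 0 8 2 0 5

Derivation:
Move 1: P2 pit1 -> P1=[4,2,5,4,4,2](0) P2=[5,0,4,6,3,2](0)
Move 2: P1 pit5 -> P1=[4,2,5,4,4,0](1) P2=[6,0,4,6,3,2](0)
Move 3: P2 pit4 -> P1=[5,2,5,4,4,0](1) P2=[6,0,4,6,0,3](1)
Move 4: P2 pit0 -> P1=[5,2,5,4,4,0](1) P2=[0,1,5,7,1,4](2)
Move 5: P2 pit5 -> P1=[6,3,6,4,4,0](1) P2=[0,1,5,7,1,0](3)
Move 6: P2 pit2 -> P1=[7,3,6,4,4,0](1) P2=[0,1,0,8,2,1](4)
Move 7: P2 pit5 -> P1=[7,3,6,4,4,0](1) P2=[0,1,0,8,2,0](5)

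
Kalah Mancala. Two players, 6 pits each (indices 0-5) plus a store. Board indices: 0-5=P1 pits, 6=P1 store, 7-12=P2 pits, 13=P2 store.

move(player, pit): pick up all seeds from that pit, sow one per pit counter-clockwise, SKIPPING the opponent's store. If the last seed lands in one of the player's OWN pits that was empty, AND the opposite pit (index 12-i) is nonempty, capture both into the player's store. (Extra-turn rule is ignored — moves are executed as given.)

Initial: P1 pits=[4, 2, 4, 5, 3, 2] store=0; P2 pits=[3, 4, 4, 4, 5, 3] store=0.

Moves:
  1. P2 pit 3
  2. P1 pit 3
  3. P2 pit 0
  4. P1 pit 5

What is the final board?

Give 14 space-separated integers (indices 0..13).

Answer: 5 2 4 0 4 0 2 1 7 5 1 7 4 1

Derivation:
Move 1: P2 pit3 -> P1=[5,2,4,5,3,2](0) P2=[3,4,4,0,6,4](1)
Move 2: P1 pit3 -> P1=[5,2,4,0,4,3](1) P2=[4,5,4,0,6,4](1)
Move 3: P2 pit0 -> P1=[5,2,4,0,4,3](1) P2=[0,6,5,1,7,4](1)
Move 4: P1 pit5 -> P1=[5,2,4,0,4,0](2) P2=[1,7,5,1,7,4](1)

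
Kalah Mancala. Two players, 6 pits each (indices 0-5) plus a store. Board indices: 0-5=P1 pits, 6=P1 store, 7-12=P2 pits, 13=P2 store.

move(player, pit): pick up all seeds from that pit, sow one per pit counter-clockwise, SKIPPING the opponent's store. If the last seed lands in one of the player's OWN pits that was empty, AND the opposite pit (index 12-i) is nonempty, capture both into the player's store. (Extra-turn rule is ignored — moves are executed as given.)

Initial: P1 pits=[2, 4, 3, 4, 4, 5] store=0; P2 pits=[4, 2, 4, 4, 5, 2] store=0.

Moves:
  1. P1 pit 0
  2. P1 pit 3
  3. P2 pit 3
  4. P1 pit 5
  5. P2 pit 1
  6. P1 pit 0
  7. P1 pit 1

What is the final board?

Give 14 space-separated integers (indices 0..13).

Move 1: P1 pit0 -> P1=[0,5,4,4,4,5](0) P2=[4,2,4,4,5,2](0)
Move 2: P1 pit3 -> P1=[0,5,4,0,5,6](1) P2=[5,2,4,4,5,2](0)
Move 3: P2 pit3 -> P1=[1,5,4,0,5,6](1) P2=[5,2,4,0,6,3](1)
Move 4: P1 pit5 -> P1=[1,5,4,0,5,0](2) P2=[6,3,5,1,7,3](1)
Move 5: P2 pit1 -> P1=[1,5,4,0,5,0](2) P2=[6,0,6,2,8,3](1)
Move 6: P1 pit0 -> P1=[0,6,4,0,5,0](2) P2=[6,0,6,2,8,3](1)
Move 7: P1 pit1 -> P1=[0,0,5,1,6,1](3) P2=[7,0,6,2,8,3](1)

Answer: 0 0 5 1 6 1 3 7 0 6 2 8 3 1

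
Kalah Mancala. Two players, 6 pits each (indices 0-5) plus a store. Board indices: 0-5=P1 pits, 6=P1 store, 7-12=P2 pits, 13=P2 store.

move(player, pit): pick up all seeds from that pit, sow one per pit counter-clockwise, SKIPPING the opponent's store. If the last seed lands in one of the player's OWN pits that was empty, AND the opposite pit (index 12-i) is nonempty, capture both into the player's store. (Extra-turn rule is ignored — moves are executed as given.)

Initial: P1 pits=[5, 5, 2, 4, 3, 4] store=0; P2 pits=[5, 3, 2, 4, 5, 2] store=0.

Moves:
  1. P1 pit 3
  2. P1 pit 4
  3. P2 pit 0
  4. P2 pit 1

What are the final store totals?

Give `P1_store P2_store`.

Answer: 2 2

Derivation:
Move 1: P1 pit3 -> P1=[5,5,2,0,4,5](1) P2=[6,3,2,4,5,2](0)
Move 2: P1 pit4 -> P1=[5,5,2,0,0,6](2) P2=[7,4,2,4,5,2](0)
Move 3: P2 pit0 -> P1=[6,5,2,0,0,6](2) P2=[0,5,3,5,6,3](1)
Move 4: P2 pit1 -> P1=[6,5,2,0,0,6](2) P2=[0,0,4,6,7,4](2)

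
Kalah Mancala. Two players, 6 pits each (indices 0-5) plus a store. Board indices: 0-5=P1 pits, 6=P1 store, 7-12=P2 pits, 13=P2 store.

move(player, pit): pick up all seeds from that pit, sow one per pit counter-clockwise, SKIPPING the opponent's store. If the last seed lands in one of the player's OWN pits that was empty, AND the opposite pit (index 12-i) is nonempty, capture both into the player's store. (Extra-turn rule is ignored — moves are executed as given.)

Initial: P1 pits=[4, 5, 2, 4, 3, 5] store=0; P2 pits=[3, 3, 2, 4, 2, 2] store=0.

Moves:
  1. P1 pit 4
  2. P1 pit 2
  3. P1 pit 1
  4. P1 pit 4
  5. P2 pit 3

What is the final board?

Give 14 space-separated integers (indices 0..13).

Answer: 5 0 1 6 0 8 6 4 0 2 0 3 3 1

Derivation:
Move 1: P1 pit4 -> P1=[4,5,2,4,0,6](1) P2=[4,3,2,4,2,2](0)
Move 2: P1 pit2 -> P1=[4,5,0,5,0,6](5) P2=[4,0,2,4,2,2](0)
Move 3: P1 pit1 -> P1=[4,0,1,6,1,7](6) P2=[4,0,2,4,2,2](0)
Move 4: P1 pit4 -> P1=[4,0,1,6,0,8](6) P2=[4,0,2,4,2,2](0)
Move 5: P2 pit3 -> P1=[5,0,1,6,0,8](6) P2=[4,0,2,0,3,3](1)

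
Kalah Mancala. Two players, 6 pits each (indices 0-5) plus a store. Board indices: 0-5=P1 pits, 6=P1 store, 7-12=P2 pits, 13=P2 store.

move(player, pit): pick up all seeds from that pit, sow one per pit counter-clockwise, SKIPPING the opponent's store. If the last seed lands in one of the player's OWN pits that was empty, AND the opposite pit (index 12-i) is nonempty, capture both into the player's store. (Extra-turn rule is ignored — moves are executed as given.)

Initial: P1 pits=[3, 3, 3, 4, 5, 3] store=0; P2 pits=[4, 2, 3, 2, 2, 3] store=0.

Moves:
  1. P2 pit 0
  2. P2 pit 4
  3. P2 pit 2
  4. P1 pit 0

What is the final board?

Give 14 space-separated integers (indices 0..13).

Move 1: P2 pit0 -> P1=[3,3,3,4,5,3](0) P2=[0,3,4,3,3,3](0)
Move 2: P2 pit4 -> P1=[4,3,3,4,5,3](0) P2=[0,3,4,3,0,4](1)
Move 3: P2 pit2 -> P1=[4,3,3,4,5,3](0) P2=[0,3,0,4,1,5](2)
Move 4: P1 pit0 -> P1=[0,4,4,5,6,3](0) P2=[0,3,0,4,1,5](2)

Answer: 0 4 4 5 6 3 0 0 3 0 4 1 5 2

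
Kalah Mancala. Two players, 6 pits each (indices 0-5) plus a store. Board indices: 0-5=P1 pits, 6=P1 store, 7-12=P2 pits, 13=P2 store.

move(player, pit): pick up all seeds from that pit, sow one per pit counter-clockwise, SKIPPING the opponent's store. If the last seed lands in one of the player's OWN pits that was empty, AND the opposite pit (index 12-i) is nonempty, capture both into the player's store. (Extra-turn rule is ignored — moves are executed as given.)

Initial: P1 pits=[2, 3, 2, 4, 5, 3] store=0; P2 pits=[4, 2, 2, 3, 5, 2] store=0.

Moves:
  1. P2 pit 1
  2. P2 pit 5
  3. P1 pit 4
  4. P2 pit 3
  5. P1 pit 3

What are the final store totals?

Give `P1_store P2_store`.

Move 1: P2 pit1 -> P1=[2,3,2,4,5,3](0) P2=[4,0,3,4,5,2](0)
Move 2: P2 pit5 -> P1=[3,3,2,4,5,3](0) P2=[4,0,3,4,5,0](1)
Move 3: P1 pit4 -> P1=[3,3,2,4,0,4](1) P2=[5,1,4,4,5,0](1)
Move 4: P2 pit3 -> P1=[4,3,2,4,0,4](1) P2=[5,1,4,0,6,1](2)
Move 5: P1 pit3 -> P1=[4,3,2,0,1,5](2) P2=[6,1,4,0,6,1](2)

Answer: 2 2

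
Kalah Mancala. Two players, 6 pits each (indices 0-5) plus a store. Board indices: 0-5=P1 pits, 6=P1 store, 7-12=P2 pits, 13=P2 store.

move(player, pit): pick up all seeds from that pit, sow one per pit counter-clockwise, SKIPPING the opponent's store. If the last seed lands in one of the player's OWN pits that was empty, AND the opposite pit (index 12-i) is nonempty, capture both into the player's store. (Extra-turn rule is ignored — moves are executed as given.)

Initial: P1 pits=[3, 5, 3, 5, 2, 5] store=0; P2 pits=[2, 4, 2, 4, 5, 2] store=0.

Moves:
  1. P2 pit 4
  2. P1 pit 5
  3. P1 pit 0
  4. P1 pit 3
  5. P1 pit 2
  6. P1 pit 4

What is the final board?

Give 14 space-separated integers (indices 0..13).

Move 1: P2 pit4 -> P1=[4,6,4,5,2,5](0) P2=[2,4,2,4,0,3](1)
Move 2: P1 pit5 -> P1=[4,6,4,5,2,0](1) P2=[3,5,3,5,0,3](1)
Move 3: P1 pit0 -> P1=[0,7,5,6,3,0](1) P2=[3,5,3,5,0,3](1)
Move 4: P1 pit3 -> P1=[0,7,5,0,4,1](2) P2=[4,6,4,5,0,3](1)
Move 5: P1 pit2 -> P1=[0,7,0,1,5,2](3) P2=[5,6,4,5,0,3](1)
Move 6: P1 pit4 -> P1=[0,7,0,1,0,3](4) P2=[6,7,5,5,0,3](1)

Answer: 0 7 0 1 0 3 4 6 7 5 5 0 3 1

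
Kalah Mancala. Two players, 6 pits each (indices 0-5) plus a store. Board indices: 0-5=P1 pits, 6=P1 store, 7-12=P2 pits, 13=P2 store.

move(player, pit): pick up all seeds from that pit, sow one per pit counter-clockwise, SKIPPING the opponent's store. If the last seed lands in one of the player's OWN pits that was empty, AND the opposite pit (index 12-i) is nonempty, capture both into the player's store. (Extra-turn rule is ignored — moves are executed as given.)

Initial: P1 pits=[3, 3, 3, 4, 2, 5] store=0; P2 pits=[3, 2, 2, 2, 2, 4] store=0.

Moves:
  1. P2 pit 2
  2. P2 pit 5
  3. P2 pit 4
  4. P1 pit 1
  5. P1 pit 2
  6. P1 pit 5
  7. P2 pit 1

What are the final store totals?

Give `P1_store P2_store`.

Answer: 2 2

Derivation:
Move 1: P2 pit2 -> P1=[3,3,3,4,2,5](0) P2=[3,2,0,3,3,4](0)
Move 2: P2 pit5 -> P1=[4,4,4,4,2,5](0) P2=[3,2,0,3,3,0](1)
Move 3: P2 pit4 -> P1=[5,4,4,4,2,5](0) P2=[3,2,0,3,0,1](2)
Move 4: P1 pit1 -> P1=[5,0,5,5,3,6](0) P2=[3,2,0,3,0,1](2)
Move 5: P1 pit2 -> P1=[5,0,0,6,4,7](1) P2=[4,2,0,3,0,1](2)
Move 6: P1 pit5 -> P1=[5,0,0,6,4,0](2) P2=[5,3,1,4,1,2](2)
Move 7: P2 pit1 -> P1=[5,0,0,6,4,0](2) P2=[5,0,2,5,2,2](2)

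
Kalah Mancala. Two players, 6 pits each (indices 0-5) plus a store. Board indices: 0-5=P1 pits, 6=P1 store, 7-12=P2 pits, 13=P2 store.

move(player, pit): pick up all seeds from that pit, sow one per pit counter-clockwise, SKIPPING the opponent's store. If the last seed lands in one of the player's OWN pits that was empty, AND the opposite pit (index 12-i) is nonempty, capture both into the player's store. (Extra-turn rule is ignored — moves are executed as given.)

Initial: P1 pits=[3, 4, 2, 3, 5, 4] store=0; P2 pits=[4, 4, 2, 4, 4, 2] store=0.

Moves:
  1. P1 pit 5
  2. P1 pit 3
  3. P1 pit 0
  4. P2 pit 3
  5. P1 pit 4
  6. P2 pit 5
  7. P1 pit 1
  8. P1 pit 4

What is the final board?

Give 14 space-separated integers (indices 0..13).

Move 1: P1 pit5 -> P1=[3,4,2,3,5,0](1) P2=[5,5,3,4,4,2](0)
Move 2: P1 pit3 -> P1=[3,4,2,0,6,1](2) P2=[5,5,3,4,4,2](0)
Move 3: P1 pit0 -> P1=[0,5,3,0,6,1](6) P2=[5,5,0,4,4,2](0)
Move 4: P2 pit3 -> P1=[1,5,3,0,6,1](6) P2=[5,5,0,0,5,3](1)
Move 5: P1 pit4 -> P1=[1,5,3,0,0,2](7) P2=[6,6,1,1,5,3](1)
Move 6: P2 pit5 -> P1=[2,6,3,0,0,2](7) P2=[6,6,1,1,5,0](2)
Move 7: P1 pit1 -> P1=[2,0,4,1,1,3](8) P2=[7,6,1,1,5,0](2)
Move 8: P1 pit4 -> P1=[2,0,4,1,0,4](8) P2=[7,6,1,1,5,0](2)

Answer: 2 0 4 1 0 4 8 7 6 1 1 5 0 2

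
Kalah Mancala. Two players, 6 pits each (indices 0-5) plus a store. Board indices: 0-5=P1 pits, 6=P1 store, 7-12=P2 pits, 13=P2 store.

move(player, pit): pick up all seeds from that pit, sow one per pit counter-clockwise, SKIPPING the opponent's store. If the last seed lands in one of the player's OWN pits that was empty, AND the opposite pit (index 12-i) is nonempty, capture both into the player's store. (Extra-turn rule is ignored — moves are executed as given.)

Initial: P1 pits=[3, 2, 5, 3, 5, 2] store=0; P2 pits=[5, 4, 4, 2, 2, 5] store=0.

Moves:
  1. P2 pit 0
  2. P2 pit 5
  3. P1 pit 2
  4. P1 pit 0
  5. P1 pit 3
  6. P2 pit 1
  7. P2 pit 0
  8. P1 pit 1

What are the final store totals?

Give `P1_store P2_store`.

Move 1: P2 pit0 -> P1=[3,2,5,3,5,2](0) P2=[0,5,5,3,3,6](0)
Move 2: P2 pit5 -> P1=[4,3,6,4,6,2](0) P2=[0,5,5,3,3,0](1)
Move 3: P1 pit2 -> P1=[4,3,0,5,7,3](1) P2=[1,6,5,3,3,0](1)
Move 4: P1 pit0 -> P1=[0,4,1,6,8,3](1) P2=[1,6,5,3,3,0](1)
Move 5: P1 pit3 -> P1=[0,4,1,0,9,4](2) P2=[2,7,6,3,3,0](1)
Move 6: P2 pit1 -> P1=[1,5,1,0,9,4](2) P2=[2,0,7,4,4,1](2)
Move 7: P2 pit0 -> P1=[1,5,1,0,9,4](2) P2=[0,1,8,4,4,1](2)
Move 8: P1 pit1 -> P1=[1,0,2,1,10,5](3) P2=[0,1,8,4,4,1](2)

Answer: 3 2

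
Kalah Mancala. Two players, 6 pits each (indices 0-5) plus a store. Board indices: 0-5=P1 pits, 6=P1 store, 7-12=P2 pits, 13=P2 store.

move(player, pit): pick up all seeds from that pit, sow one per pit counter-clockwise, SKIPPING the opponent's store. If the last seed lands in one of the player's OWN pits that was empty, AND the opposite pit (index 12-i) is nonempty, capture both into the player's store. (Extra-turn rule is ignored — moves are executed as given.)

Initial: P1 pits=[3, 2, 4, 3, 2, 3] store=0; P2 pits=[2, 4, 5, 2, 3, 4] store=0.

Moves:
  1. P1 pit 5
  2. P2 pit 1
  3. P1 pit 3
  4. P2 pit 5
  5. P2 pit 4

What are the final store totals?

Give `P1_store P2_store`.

Move 1: P1 pit5 -> P1=[3,2,4,3,2,0](1) P2=[3,5,5,2,3,4](0)
Move 2: P2 pit1 -> P1=[3,2,4,3,2,0](1) P2=[3,0,6,3,4,5](1)
Move 3: P1 pit3 -> P1=[3,2,4,0,3,1](2) P2=[3,0,6,3,4,5](1)
Move 4: P2 pit5 -> P1=[4,3,5,1,3,1](2) P2=[3,0,6,3,4,0](2)
Move 5: P2 pit4 -> P1=[5,4,5,1,3,1](2) P2=[3,0,6,3,0,1](3)

Answer: 2 3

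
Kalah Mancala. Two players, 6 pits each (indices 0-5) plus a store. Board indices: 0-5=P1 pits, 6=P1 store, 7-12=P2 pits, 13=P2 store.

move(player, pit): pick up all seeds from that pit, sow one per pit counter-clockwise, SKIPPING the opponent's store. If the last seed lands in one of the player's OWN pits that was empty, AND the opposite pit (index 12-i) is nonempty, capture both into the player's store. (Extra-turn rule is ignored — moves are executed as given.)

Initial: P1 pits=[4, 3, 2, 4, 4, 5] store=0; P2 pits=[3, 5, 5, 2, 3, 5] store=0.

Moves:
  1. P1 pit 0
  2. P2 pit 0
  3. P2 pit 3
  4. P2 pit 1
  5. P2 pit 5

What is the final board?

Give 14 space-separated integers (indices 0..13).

Answer: 2 5 4 6 6 6 0 0 0 7 1 5 0 3

Derivation:
Move 1: P1 pit0 -> P1=[0,4,3,5,5,5](0) P2=[3,5,5,2,3,5](0)
Move 2: P2 pit0 -> P1=[0,4,3,5,5,5](0) P2=[0,6,6,3,3,5](0)
Move 3: P2 pit3 -> P1=[0,4,3,5,5,5](0) P2=[0,6,6,0,4,6](1)
Move 4: P2 pit1 -> P1=[1,4,3,5,5,5](0) P2=[0,0,7,1,5,7](2)
Move 5: P2 pit5 -> P1=[2,5,4,6,6,6](0) P2=[0,0,7,1,5,0](3)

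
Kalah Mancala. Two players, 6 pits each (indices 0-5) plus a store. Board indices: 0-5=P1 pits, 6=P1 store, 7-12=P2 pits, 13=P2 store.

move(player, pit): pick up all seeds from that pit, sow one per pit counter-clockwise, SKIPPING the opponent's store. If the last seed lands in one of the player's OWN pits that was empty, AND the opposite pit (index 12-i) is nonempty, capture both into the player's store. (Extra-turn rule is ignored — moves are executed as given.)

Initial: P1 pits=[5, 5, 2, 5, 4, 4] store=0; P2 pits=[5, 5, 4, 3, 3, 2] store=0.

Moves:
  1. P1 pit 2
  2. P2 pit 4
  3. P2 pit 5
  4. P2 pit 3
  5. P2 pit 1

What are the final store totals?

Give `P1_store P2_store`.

Answer: 0 4

Derivation:
Move 1: P1 pit2 -> P1=[5,5,0,6,5,4](0) P2=[5,5,4,3,3,2](0)
Move 2: P2 pit4 -> P1=[6,5,0,6,5,4](0) P2=[5,5,4,3,0,3](1)
Move 3: P2 pit5 -> P1=[7,6,0,6,5,4](0) P2=[5,5,4,3,0,0](2)
Move 4: P2 pit3 -> P1=[7,6,0,6,5,4](0) P2=[5,5,4,0,1,1](3)
Move 5: P2 pit1 -> P1=[7,6,0,6,5,4](0) P2=[5,0,5,1,2,2](4)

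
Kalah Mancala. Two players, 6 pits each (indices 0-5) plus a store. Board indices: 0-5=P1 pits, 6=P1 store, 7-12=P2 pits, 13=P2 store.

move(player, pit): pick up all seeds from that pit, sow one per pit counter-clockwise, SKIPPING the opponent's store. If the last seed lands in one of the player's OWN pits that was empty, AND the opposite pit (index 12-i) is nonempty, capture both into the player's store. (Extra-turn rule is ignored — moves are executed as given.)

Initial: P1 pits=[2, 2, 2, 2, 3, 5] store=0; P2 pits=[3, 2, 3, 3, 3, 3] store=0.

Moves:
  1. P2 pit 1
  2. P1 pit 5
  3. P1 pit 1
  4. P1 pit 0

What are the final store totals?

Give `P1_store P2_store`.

Move 1: P2 pit1 -> P1=[2,2,2,2,3,5](0) P2=[3,0,4,4,3,3](0)
Move 2: P1 pit5 -> P1=[2,2,2,2,3,0](1) P2=[4,1,5,5,3,3](0)
Move 3: P1 pit1 -> P1=[2,0,3,3,3,0](1) P2=[4,1,5,5,3,3](0)
Move 4: P1 pit0 -> P1=[0,1,4,3,3,0](1) P2=[4,1,5,5,3,3](0)

Answer: 1 0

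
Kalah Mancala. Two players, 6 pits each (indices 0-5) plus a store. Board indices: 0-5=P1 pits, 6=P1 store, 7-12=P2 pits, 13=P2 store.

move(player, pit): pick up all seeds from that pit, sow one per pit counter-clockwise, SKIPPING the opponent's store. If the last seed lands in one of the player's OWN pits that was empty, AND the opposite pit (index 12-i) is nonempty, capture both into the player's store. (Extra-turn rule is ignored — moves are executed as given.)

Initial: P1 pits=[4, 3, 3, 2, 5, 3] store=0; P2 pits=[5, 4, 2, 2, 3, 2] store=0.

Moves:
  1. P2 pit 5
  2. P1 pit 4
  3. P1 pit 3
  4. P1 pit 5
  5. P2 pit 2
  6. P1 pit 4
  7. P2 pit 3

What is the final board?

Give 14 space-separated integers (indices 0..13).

Move 1: P2 pit5 -> P1=[5,3,3,2,5,3](0) P2=[5,4,2,2,3,0](1)
Move 2: P1 pit4 -> P1=[5,3,3,2,0,4](1) P2=[6,5,3,2,3,0](1)
Move 3: P1 pit3 -> P1=[5,3,3,0,1,5](1) P2=[6,5,3,2,3,0](1)
Move 4: P1 pit5 -> P1=[5,3,3,0,1,0](2) P2=[7,6,4,3,3,0](1)
Move 5: P2 pit2 -> P1=[5,3,3,0,1,0](2) P2=[7,6,0,4,4,1](2)
Move 6: P1 pit4 -> P1=[5,3,3,0,0,0](10) P2=[0,6,0,4,4,1](2)
Move 7: P2 pit3 -> P1=[6,3,3,0,0,0](10) P2=[0,6,0,0,5,2](3)

Answer: 6 3 3 0 0 0 10 0 6 0 0 5 2 3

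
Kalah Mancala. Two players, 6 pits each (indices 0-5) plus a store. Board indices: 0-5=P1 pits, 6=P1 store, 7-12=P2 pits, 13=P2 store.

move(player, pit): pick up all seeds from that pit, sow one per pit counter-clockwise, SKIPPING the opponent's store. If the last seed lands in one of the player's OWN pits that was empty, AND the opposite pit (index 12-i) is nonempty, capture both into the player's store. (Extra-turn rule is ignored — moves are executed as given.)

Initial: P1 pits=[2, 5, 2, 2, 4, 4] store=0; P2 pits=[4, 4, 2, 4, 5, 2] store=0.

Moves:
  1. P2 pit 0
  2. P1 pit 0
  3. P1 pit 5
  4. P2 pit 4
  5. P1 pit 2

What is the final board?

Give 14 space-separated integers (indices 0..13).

Move 1: P2 pit0 -> P1=[2,5,2,2,4,4](0) P2=[0,5,3,5,6,2](0)
Move 2: P1 pit0 -> P1=[0,6,3,2,4,4](0) P2=[0,5,3,5,6,2](0)
Move 3: P1 pit5 -> P1=[0,6,3,2,4,0](1) P2=[1,6,4,5,6,2](0)
Move 4: P2 pit4 -> P1=[1,7,4,3,4,0](1) P2=[1,6,4,5,0,3](1)
Move 5: P1 pit2 -> P1=[1,7,0,4,5,1](2) P2=[1,6,4,5,0,3](1)

Answer: 1 7 0 4 5 1 2 1 6 4 5 0 3 1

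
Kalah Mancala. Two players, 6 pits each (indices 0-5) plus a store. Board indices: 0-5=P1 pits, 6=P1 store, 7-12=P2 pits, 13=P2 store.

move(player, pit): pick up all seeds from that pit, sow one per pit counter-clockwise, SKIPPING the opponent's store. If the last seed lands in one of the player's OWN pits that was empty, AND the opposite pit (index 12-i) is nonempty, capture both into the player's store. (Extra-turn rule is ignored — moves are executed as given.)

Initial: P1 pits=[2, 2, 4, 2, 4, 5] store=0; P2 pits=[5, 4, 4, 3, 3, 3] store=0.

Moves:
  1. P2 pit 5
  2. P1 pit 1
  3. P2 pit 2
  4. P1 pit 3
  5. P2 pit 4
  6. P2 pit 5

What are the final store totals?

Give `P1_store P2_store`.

Move 1: P2 pit5 -> P1=[3,3,4,2,4,5](0) P2=[5,4,4,3,3,0](1)
Move 2: P1 pit1 -> P1=[3,0,5,3,5,5](0) P2=[5,4,4,3,3,0](1)
Move 3: P2 pit2 -> P1=[3,0,5,3,5,5](0) P2=[5,4,0,4,4,1](2)
Move 4: P1 pit3 -> P1=[3,0,5,0,6,6](1) P2=[5,4,0,4,4,1](2)
Move 5: P2 pit4 -> P1=[4,1,5,0,6,6](1) P2=[5,4,0,4,0,2](3)
Move 6: P2 pit5 -> P1=[5,1,5,0,6,6](1) P2=[5,4,0,4,0,0](4)

Answer: 1 4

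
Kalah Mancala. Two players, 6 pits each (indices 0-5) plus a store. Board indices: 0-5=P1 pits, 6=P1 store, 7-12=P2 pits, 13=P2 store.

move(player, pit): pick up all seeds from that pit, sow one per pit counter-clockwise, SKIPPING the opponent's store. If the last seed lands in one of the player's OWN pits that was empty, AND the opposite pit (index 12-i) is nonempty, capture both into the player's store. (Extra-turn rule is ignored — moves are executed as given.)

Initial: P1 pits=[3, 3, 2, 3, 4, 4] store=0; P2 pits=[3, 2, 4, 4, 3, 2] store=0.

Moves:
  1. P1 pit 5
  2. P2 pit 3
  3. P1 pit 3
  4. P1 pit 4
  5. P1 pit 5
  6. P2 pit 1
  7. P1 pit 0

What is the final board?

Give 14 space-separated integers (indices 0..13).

Answer: 0 4 3 1 1 0 4 6 0 7 1 5 4 1

Derivation:
Move 1: P1 pit5 -> P1=[3,3,2,3,4,0](1) P2=[4,3,5,4,3,2](0)
Move 2: P2 pit3 -> P1=[4,3,2,3,4,0](1) P2=[4,3,5,0,4,3](1)
Move 3: P1 pit3 -> P1=[4,3,2,0,5,1](2) P2=[4,3,5,0,4,3](1)
Move 4: P1 pit4 -> P1=[4,3,2,0,0,2](3) P2=[5,4,6,0,4,3](1)
Move 5: P1 pit5 -> P1=[4,3,2,0,0,0](4) P2=[6,4,6,0,4,3](1)
Move 6: P2 pit1 -> P1=[4,3,2,0,0,0](4) P2=[6,0,7,1,5,4](1)
Move 7: P1 pit0 -> P1=[0,4,3,1,1,0](4) P2=[6,0,7,1,5,4](1)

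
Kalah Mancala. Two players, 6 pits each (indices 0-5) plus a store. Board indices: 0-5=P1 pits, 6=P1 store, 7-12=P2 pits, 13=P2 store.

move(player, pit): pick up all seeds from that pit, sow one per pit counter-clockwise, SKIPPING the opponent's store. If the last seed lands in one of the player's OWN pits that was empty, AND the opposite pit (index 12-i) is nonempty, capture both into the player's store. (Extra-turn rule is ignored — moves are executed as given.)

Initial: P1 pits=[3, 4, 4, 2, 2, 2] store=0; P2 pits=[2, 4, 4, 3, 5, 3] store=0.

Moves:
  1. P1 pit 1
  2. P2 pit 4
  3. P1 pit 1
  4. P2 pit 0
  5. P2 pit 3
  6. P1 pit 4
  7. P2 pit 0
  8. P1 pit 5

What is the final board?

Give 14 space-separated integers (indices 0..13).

Move 1: P1 pit1 -> P1=[3,0,5,3,3,3](0) P2=[2,4,4,3,5,3](0)
Move 2: P2 pit4 -> P1=[4,1,6,3,3,3](0) P2=[2,4,4,3,0,4](1)
Move 3: P1 pit1 -> P1=[4,0,7,3,3,3](0) P2=[2,4,4,3,0,4](1)
Move 4: P2 pit0 -> P1=[4,0,7,3,3,3](0) P2=[0,5,5,3,0,4](1)
Move 5: P2 pit3 -> P1=[4,0,7,3,3,3](0) P2=[0,5,5,0,1,5](2)
Move 6: P1 pit4 -> P1=[4,0,7,3,0,4](1) P2=[1,5,5,0,1,5](2)
Move 7: P2 pit0 -> P1=[4,0,7,3,0,4](1) P2=[0,6,5,0,1,5](2)
Move 8: P1 pit5 -> P1=[4,0,7,3,0,0](2) P2=[1,7,6,0,1,5](2)

Answer: 4 0 7 3 0 0 2 1 7 6 0 1 5 2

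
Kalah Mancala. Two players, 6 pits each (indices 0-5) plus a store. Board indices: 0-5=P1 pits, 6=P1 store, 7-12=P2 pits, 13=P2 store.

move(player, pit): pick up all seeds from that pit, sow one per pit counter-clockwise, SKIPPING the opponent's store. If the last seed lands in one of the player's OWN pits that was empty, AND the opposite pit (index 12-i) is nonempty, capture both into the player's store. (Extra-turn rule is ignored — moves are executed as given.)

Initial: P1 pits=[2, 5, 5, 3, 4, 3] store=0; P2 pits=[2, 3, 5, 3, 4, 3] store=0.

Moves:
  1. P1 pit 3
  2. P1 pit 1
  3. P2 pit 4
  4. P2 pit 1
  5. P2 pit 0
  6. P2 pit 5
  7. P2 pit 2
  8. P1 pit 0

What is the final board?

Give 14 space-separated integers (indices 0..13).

Move 1: P1 pit3 -> P1=[2,5,5,0,5,4](1) P2=[2,3,5,3,4,3](0)
Move 2: P1 pit1 -> P1=[2,0,6,1,6,5](2) P2=[2,3,5,3,4,3](0)
Move 3: P2 pit4 -> P1=[3,1,6,1,6,5](2) P2=[2,3,5,3,0,4](1)
Move 4: P2 pit1 -> P1=[3,0,6,1,6,5](2) P2=[2,0,6,4,0,4](3)
Move 5: P2 pit0 -> P1=[3,0,6,1,6,5](2) P2=[0,1,7,4,0,4](3)
Move 6: P2 pit5 -> P1=[4,1,7,1,6,5](2) P2=[0,1,7,4,0,0](4)
Move 7: P2 pit2 -> P1=[5,2,8,1,6,5](2) P2=[0,1,0,5,1,1](5)
Move 8: P1 pit0 -> P1=[0,3,9,2,7,6](2) P2=[0,1,0,5,1,1](5)

Answer: 0 3 9 2 7 6 2 0 1 0 5 1 1 5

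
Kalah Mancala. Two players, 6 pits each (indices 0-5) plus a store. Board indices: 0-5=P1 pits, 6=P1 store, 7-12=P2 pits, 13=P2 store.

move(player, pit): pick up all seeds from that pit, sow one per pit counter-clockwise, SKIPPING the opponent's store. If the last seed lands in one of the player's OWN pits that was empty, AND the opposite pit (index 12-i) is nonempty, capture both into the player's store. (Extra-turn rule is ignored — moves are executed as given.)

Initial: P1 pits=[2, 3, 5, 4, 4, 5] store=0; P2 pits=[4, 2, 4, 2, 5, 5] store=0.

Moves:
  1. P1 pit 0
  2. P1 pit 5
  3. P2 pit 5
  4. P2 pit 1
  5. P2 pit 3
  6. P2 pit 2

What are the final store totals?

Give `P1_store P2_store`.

Answer: 1 3

Derivation:
Move 1: P1 pit0 -> P1=[0,4,6,4,4,5](0) P2=[4,2,4,2,5,5](0)
Move 2: P1 pit5 -> P1=[0,4,6,4,4,0](1) P2=[5,3,5,3,5,5](0)
Move 3: P2 pit5 -> P1=[1,5,7,5,4,0](1) P2=[5,3,5,3,5,0](1)
Move 4: P2 pit1 -> P1=[1,5,7,5,4,0](1) P2=[5,0,6,4,6,0](1)
Move 5: P2 pit3 -> P1=[2,5,7,5,4,0](1) P2=[5,0,6,0,7,1](2)
Move 6: P2 pit2 -> P1=[3,6,7,5,4,0](1) P2=[5,0,0,1,8,2](3)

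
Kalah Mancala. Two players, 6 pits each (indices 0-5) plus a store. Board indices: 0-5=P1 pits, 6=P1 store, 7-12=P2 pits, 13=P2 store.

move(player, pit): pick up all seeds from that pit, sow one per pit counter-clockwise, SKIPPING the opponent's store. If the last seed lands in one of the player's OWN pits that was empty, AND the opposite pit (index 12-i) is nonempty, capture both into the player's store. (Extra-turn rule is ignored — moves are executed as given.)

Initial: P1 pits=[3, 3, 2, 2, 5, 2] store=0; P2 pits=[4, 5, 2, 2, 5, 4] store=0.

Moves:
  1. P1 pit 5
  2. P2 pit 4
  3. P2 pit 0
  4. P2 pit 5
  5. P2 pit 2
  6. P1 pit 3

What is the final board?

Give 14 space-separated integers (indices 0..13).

Answer: 0 5 4 0 7 1 2 0 6 0 4 2 0 8

Derivation:
Move 1: P1 pit5 -> P1=[3,3,2,2,5,0](1) P2=[5,5,2,2,5,4](0)
Move 2: P2 pit4 -> P1=[4,4,3,2,5,0](1) P2=[5,5,2,2,0,5](1)
Move 3: P2 pit0 -> P1=[4,4,3,2,5,0](1) P2=[0,6,3,3,1,6](1)
Move 4: P2 pit5 -> P1=[5,5,4,3,6,0](1) P2=[0,6,3,3,1,0](2)
Move 5: P2 pit2 -> P1=[0,5,4,3,6,0](1) P2=[0,6,0,4,2,0](8)
Move 6: P1 pit3 -> P1=[0,5,4,0,7,1](2) P2=[0,6,0,4,2,0](8)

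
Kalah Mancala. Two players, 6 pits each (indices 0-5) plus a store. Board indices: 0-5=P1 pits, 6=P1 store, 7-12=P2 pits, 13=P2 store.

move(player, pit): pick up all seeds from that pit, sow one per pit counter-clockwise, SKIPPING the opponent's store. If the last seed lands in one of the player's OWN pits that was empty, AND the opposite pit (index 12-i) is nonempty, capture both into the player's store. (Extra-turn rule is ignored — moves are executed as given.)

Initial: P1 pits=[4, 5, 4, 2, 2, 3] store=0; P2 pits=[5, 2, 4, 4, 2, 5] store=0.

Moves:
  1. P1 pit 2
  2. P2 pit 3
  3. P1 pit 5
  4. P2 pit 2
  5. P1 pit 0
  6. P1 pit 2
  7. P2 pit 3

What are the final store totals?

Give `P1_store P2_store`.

Answer: 3 2

Derivation:
Move 1: P1 pit2 -> P1=[4,5,0,3,3,4](1) P2=[5,2,4,4,2,5](0)
Move 2: P2 pit3 -> P1=[5,5,0,3,3,4](1) P2=[5,2,4,0,3,6](1)
Move 3: P1 pit5 -> P1=[5,5,0,3,3,0](2) P2=[6,3,5,0,3,6](1)
Move 4: P2 pit2 -> P1=[6,5,0,3,3,0](2) P2=[6,3,0,1,4,7](2)
Move 5: P1 pit0 -> P1=[0,6,1,4,4,1](3) P2=[6,3,0,1,4,7](2)
Move 6: P1 pit2 -> P1=[0,6,0,5,4,1](3) P2=[6,3,0,1,4,7](2)
Move 7: P2 pit3 -> P1=[0,6,0,5,4,1](3) P2=[6,3,0,0,5,7](2)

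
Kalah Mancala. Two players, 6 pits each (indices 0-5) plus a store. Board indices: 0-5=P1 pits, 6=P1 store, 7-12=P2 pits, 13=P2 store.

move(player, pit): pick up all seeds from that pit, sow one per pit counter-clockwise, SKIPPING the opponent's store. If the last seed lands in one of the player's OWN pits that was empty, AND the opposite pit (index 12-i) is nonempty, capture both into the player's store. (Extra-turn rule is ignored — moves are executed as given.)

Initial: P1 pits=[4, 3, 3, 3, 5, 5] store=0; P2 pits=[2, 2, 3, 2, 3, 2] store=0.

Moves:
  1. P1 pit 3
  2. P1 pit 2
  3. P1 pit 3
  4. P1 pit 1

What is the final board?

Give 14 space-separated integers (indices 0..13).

Answer: 4 0 1 1 9 7 1 2 2 3 2 3 2 0

Derivation:
Move 1: P1 pit3 -> P1=[4,3,3,0,6,6](1) P2=[2,2,3,2,3,2](0)
Move 2: P1 pit2 -> P1=[4,3,0,1,7,7](1) P2=[2,2,3,2,3,2](0)
Move 3: P1 pit3 -> P1=[4,3,0,0,8,7](1) P2=[2,2,3,2,3,2](0)
Move 4: P1 pit1 -> P1=[4,0,1,1,9,7](1) P2=[2,2,3,2,3,2](0)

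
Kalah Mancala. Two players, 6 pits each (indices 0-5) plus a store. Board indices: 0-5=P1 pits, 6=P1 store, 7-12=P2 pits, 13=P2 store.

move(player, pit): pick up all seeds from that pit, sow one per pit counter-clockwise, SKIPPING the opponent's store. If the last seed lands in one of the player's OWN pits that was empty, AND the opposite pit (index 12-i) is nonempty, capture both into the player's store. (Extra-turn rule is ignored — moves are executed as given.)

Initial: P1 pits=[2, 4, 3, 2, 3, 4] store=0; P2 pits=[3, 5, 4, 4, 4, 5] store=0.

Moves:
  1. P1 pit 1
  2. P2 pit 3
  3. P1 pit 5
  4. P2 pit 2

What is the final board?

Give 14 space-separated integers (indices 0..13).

Answer: 4 0 4 3 4 0 1 4 6 0 2 6 7 2

Derivation:
Move 1: P1 pit1 -> P1=[2,0,4,3,4,5](0) P2=[3,5,4,4,4,5](0)
Move 2: P2 pit3 -> P1=[3,0,4,3,4,5](0) P2=[3,5,4,0,5,6](1)
Move 3: P1 pit5 -> P1=[3,0,4,3,4,0](1) P2=[4,6,5,1,5,6](1)
Move 4: P2 pit2 -> P1=[4,0,4,3,4,0](1) P2=[4,6,0,2,6,7](2)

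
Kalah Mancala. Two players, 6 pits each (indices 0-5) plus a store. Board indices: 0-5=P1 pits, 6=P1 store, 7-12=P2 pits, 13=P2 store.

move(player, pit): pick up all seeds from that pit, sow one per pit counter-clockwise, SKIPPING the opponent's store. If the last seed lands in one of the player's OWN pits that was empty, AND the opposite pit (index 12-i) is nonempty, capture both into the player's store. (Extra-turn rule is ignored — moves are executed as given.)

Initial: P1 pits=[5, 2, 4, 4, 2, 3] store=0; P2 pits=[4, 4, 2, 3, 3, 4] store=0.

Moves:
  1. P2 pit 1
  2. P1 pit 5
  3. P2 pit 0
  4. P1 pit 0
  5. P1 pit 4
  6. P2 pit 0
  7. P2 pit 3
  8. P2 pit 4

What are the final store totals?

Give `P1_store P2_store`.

Answer: 2 2

Derivation:
Move 1: P2 pit1 -> P1=[5,2,4,4,2,3](0) P2=[4,0,3,4,4,5](0)
Move 2: P1 pit5 -> P1=[5,2,4,4,2,0](1) P2=[5,1,3,4,4,5](0)
Move 3: P2 pit0 -> P1=[5,2,4,4,2,0](1) P2=[0,2,4,5,5,6](0)
Move 4: P1 pit0 -> P1=[0,3,5,5,3,1](1) P2=[0,2,4,5,5,6](0)
Move 5: P1 pit4 -> P1=[0,3,5,5,0,2](2) P2=[1,2,4,5,5,6](0)
Move 6: P2 pit0 -> P1=[0,3,5,5,0,2](2) P2=[0,3,4,5,5,6](0)
Move 7: P2 pit3 -> P1=[1,4,5,5,0,2](2) P2=[0,3,4,0,6,7](1)
Move 8: P2 pit4 -> P1=[2,5,6,6,0,2](2) P2=[0,3,4,0,0,8](2)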